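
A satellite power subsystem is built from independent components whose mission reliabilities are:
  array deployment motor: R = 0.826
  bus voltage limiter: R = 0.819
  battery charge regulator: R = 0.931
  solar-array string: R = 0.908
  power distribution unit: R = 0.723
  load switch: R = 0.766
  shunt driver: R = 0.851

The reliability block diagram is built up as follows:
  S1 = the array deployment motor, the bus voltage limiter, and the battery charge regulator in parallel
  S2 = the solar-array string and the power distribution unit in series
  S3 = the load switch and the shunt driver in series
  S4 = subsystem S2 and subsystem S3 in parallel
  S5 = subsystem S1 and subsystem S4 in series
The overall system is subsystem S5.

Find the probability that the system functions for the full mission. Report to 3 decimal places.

Parallel (array deployment motor, bus voltage limiter, and battery charge regulator): 1 − (1 − 0.82600)(1 − 0.81900)(1 − 0.93100) = 0.99783
Series (solar-array string and power distribution unit): 0.90800 × 0.72300 = 0.65648
Series (load switch and shunt driver): 0.76600 × 0.85100 = 0.65187
Parallel ([0.65648] and [0.65187]): 1 − (1 − 0.65648)(1 − 0.65187) = 0.88041
Series ([0.99783] and [0.88041]): 0.99783 × 0.88041 = 0.878

0.878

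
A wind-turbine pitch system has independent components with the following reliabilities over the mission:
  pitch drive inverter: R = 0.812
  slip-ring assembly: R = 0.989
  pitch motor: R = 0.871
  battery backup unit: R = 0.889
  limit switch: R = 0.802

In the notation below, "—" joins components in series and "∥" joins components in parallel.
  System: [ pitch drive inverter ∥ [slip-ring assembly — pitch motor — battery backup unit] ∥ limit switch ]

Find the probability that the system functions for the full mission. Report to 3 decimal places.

0.991

Series (slip-ring assembly, pitch motor, and battery backup unit): 0.98900 × 0.87100 × 0.88900 = 0.76580
Parallel (pitch drive inverter, [0.76580], and limit switch): 1 − (1 − 0.81200)(1 − 0.76580)(1 − 0.80200) = 0.991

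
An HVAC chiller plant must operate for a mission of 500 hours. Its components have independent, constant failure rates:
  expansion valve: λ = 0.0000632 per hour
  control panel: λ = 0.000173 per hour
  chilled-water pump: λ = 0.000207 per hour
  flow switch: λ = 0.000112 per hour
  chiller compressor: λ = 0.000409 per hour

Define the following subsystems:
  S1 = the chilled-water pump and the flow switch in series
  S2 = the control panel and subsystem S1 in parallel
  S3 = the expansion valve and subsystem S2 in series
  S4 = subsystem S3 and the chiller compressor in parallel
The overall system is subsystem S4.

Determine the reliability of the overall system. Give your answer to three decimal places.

R(expansion valve) = exp(−0.0000632 × 500) = 0.96889
R(control panel) = exp(−0.000173 × 500) = 0.91714
R(chilled-water pump) = exp(−0.000207 × 500) = 0.90168
R(flow switch) = exp(−0.000112 × 500) = 0.94554
R(chiller compressor) = exp(−0.000409 × 500) = 0.81505
Series (chilled-water pump and flow switch): 0.90168 × 0.94554 = 0.85257
Parallel (control panel and [0.85257]): 1 − (1 − 0.91714)(1 − 0.85257) = 0.98778
Series (expansion valve and [0.98778]): 0.96889 × 0.98778 = 0.95705
Parallel ([0.95705] and chiller compressor): 1 − (1 − 0.95705)(1 − 0.81505) = 0.992

0.992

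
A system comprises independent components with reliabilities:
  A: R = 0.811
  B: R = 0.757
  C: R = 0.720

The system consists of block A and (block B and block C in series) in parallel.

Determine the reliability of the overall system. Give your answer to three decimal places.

Series (B and C): 0.75700 × 0.72000 = 0.54504
Parallel (A and [0.54504]): 1 − (1 − 0.81100)(1 − 0.54504) = 0.914

0.914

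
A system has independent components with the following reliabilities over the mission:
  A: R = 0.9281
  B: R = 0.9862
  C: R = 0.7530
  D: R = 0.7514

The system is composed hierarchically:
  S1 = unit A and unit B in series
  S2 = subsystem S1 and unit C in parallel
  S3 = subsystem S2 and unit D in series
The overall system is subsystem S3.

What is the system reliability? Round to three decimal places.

Series (A and B): 0.92810 × 0.98620 = 0.91529
Parallel ([0.91529] and C): 1 − (1 − 0.91529)(1 − 0.75300) = 0.97908
Series ([0.97908] and D): 0.97908 × 0.75140 = 0.736

0.736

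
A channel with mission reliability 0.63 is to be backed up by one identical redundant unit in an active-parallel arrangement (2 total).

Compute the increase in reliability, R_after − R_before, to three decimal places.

0.233

R_before = 0.63
R_after = 1 − (1 − 0.63)^2 = 0.863
ΔR = 0.863 − 0.63 = 0.233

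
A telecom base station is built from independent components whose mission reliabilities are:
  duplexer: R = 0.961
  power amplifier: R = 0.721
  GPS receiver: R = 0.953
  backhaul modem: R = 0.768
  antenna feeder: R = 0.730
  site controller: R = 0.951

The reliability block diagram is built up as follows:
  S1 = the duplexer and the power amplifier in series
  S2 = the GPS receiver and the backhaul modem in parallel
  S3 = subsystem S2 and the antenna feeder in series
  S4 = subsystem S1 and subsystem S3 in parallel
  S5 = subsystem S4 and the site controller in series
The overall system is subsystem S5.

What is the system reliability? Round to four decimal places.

0.8698

Series (duplexer and power amplifier): 0.961000 × 0.721000 = 0.692881
Parallel (GPS receiver and backhaul modem): 1 − (1 − 0.953000)(1 − 0.768000) = 0.989096
Series ([0.989096] and antenna feeder): 0.989096 × 0.730000 = 0.722040
Parallel ([0.692881] and [0.722040]): 1 − (1 − 0.692881)(1 − 0.722040) = 0.914633
Series ([0.914633] and site controller): 0.914633 × 0.951000 = 0.8698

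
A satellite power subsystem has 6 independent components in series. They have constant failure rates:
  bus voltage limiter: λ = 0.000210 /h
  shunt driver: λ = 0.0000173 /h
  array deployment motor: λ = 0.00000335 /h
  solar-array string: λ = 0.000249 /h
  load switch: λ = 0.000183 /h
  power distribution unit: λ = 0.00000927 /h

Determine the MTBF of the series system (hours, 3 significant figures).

1490

Series of exponential components: λ_sys = Σ λ_i
λ_sys = 0.000210 + 0.0000173 + 0.00000335 + 0.000249 + 0.000183 + 0.00000927 = 6.7192e-04 /h
MTBF = 1 / λ_sys = 1490 h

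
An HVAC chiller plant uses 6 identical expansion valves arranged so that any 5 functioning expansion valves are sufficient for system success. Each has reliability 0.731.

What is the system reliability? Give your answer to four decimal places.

0.4895

R = Σ_{i=5}^{6} C(6,i) p^i (1−p)^{6−i} with p = 0.731
C(6,5)·0.731^5·0.269^1 = 0.336892
C(6,6)·0.731^6·0.269^0 = 0.152582
Sum = 0.4895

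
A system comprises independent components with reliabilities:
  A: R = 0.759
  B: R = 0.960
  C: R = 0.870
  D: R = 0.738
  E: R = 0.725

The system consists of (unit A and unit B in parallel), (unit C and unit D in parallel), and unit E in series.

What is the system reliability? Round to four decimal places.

Parallel (A and B): 1 − (1 − 0.759000)(1 − 0.960000) = 0.990360
Parallel (C and D): 1 − (1 − 0.870000)(1 − 0.738000) = 0.965940
Series ([0.990360], [0.965940], and E): 0.990360 × 0.965940 × 0.725000 = 0.6936

0.6936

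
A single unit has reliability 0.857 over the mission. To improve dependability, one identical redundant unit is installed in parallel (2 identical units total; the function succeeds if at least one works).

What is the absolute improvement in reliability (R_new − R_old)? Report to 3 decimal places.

R_before = 0.857
R_after = 1 − (1 − 0.857)^2 = 0.980
ΔR = 0.980 − 0.857 = 0.123

0.123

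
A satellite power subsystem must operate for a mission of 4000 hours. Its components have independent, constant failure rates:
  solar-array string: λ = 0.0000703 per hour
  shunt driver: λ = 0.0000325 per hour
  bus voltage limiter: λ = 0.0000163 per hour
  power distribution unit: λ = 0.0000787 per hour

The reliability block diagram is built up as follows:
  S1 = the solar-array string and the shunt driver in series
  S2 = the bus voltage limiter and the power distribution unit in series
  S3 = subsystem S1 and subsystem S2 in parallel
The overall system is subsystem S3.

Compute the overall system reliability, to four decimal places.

R(solar-array string) = exp(−0.0000703 × 4000) = 0.754877
R(shunt driver) = exp(−0.0000325 × 4000) = 0.878095
R(bus voltage limiter) = exp(−0.0000163 × 4000) = 0.936880
R(power distribution unit) = exp(−0.0000787 × 4000) = 0.729935
Series (solar-array string and shunt driver): 0.754877 × 0.878095 = 0.662854
Series (bus voltage limiter and power distribution unit): 0.936880 × 0.729935 = 0.683862
Parallel ([0.662854] and [0.683862]): 1 − (1 − 0.662854)(1 − 0.683862) = 0.8934

0.8934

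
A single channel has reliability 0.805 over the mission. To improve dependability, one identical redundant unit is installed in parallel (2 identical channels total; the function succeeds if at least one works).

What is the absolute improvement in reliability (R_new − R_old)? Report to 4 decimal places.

0.1570

R_before = 0.805
R_after = 1 − (1 − 0.805)^2 = 0.9620
ΔR = 0.9620 − 0.805 = 0.1570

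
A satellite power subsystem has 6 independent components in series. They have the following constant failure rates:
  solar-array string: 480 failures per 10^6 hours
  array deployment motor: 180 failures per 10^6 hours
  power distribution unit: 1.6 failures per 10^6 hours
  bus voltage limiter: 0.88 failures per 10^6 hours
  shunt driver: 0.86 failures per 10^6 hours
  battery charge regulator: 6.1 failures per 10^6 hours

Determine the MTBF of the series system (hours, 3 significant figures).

Series of exponential components: λ_sys = Σ λ_i
λ_sys = 0.00048 + 0.00018 + 0.0000016 + 0.00000088 + 0.00000086 + 0.0000061 = 6.6944e-04 /h
MTBF = 1 / λ_sys = 1490 h

1490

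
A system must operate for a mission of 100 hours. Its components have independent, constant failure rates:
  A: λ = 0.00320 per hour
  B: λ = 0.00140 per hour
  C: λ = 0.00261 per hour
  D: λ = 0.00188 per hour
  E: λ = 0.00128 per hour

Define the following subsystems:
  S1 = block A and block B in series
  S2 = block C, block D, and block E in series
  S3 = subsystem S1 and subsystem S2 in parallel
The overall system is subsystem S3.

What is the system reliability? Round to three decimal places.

0.838

R(A) = exp(−0.00320 × 100) = 0.72615
R(B) = exp(−0.00140 × 100) = 0.86936
R(C) = exp(−0.00261 × 100) = 0.77028
R(D) = exp(−0.00188 × 100) = 0.82861
R(E) = exp(−0.00128 × 100) = 0.87985
Series (A and B): 0.72615 × 0.86936 = 0.63129
Series (C, D, and E): 0.77028 × 0.82861 × 0.87985 = 0.56157
Parallel ([0.63129] and [0.56157]): 1 − (1 − 0.63129)(1 − 0.56157) = 0.838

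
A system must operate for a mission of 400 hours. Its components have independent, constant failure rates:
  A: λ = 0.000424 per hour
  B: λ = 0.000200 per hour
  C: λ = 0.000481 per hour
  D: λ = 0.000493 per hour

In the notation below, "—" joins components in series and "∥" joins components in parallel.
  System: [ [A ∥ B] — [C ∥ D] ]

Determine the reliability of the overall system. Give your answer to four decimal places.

0.9571

R(A) = exp(−0.000424 × 400) = 0.844002
R(B) = exp(−0.000200 × 400) = 0.923116
R(C) = exp(−0.000481 × 400) = 0.824977
R(D) = exp(−0.000493 × 400) = 0.821026
Parallel (A and B): 1 − (1 − 0.844002)(1 − 0.923116) = 0.988006
Parallel (C and D): 1 − (1 − 0.824977)(1 − 0.821026) = 0.968675
Series ([0.988006] and [0.968675]): 0.988006 × 0.968675 = 0.9571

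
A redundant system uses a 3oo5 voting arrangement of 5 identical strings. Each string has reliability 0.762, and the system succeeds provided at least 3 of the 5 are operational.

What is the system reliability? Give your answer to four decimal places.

R = Σ_{i=3}^{5} C(5,i) p^i (1−p)^{5−i} with p = 0.762
C(5,3)·0.762^3·0.238^2 = 0.250622
C(5,4)·0.762^4·0.238^1 = 0.401205
C(5,5)·0.762^5·0.238^0 = 0.256906
Sum = 0.9087

0.9087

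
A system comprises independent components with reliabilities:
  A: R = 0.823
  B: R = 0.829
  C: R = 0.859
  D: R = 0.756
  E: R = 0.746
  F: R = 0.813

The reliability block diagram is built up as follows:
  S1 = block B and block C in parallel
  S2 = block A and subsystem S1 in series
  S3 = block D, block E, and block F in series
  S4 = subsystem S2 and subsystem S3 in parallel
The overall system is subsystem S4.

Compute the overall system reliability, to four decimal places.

0.8934

Parallel (B and C): 1 − (1 − 0.829000)(1 − 0.859000) = 0.975889
Series (A and [0.975889]): 0.823000 × 0.975889 = 0.803157
Series (D, E, and F): 0.756000 × 0.746000 × 0.813000 = 0.458512
Parallel ([0.803157] and [0.458512]): 1 − (1 − 0.803157)(1 − 0.458512) = 0.8934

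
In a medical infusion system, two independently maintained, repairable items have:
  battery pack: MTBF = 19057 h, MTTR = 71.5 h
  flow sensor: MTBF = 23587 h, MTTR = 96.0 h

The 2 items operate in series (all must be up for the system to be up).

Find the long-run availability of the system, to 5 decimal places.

0.99222

A(battery pack) = MTBF/(MTBF+MTTR) = 19057/(19057+71.5) = 0.996262
A(flow sensor) = MTBF/(MTBF+MTTR) = 23587/(23587+96.0) = 0.995946
Series availability: 0.996262 × 0.995946 = 0.99222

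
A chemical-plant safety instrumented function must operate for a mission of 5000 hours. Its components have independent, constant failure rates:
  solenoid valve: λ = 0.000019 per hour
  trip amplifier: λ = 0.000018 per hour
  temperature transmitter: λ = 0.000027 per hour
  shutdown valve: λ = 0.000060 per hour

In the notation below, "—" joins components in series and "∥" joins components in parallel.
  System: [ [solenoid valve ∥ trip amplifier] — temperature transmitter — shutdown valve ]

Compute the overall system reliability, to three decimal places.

R(solenoid valve) = exp(−0.000019 × 5000) = 0.90937
R(trip amplifier) = exp(−0.000018 × 5000) = 0.91393
R(temperature transmitter) = exp(−0.000027 × 5000) = 0.87372
R(shutdown valve) = exp(−0.000060 × 5000) = 0.74082
Parallel (solenoid valve and trip amplifier): 1 − (1 − 0.90937)(1 − 0.91393) = 0.99220
Series ([0.99220], temperature transmitter, and shutdown valve): 0.99220 × 0.87372 × 0.74082 = 0.642

0.642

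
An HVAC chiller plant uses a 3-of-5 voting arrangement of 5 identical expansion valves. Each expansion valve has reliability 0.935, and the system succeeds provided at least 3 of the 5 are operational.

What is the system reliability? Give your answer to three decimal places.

0.998

R = Σ_{i=3}^{5} C(5,i) p^i (1−p)^{5−i} with p = 0.935
C(5,3)·0.935^3·0.065^2 = 0.03454
C(5,4)·0.935^4·0.065^1 = 0.24839
C(5,5)·0.935^5·0.065^0 = 0.71459
Sum = 0.998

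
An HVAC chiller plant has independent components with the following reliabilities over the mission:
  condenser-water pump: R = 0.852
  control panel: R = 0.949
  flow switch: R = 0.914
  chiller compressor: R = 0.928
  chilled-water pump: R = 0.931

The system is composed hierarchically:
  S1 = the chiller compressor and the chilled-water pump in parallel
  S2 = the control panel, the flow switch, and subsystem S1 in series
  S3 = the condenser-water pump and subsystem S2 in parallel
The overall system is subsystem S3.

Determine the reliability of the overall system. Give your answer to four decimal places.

0.9797

Parallel (chiller compressor and chilled-water pump): 1 − (1 − 0.928000)(1 − 0.931000) = 0.995032
Series (control panel, flow switch, and [0.995032]): 0.949000 × 0.914000 × 0.995032 = 0.863077
Parallel (condenser-water pump and [0.863077]): 1 − (1 − 0.852000)(1 − 0.863077) = 0.9797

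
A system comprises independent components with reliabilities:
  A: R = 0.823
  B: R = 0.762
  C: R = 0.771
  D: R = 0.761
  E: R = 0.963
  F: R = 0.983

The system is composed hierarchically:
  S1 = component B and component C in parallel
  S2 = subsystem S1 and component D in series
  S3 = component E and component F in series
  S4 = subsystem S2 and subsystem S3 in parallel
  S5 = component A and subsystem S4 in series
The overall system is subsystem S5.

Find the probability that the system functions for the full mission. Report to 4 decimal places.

Parallel (B and C): 1 − (1 − 0.762000)(1 − 0.771000) = 0.945498
Series ([0.945498] and D): 0.945498 × 0.761000 = 0.719524
Series (E and F): 0.963000 × 0.983000 = 0.946629
Parallel ([0.719524] and [0.946629]): 1 − (1 − 0.719524)(1 − 0.946629) = 0.985031
Series (A and [0.985031]): 0.823000 × 0.985031 = 0.8107

0.8107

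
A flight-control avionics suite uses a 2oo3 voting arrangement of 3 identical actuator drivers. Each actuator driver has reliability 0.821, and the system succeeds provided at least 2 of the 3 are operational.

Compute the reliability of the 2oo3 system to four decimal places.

R = Σ_{i=2}^{3} C(3,i) p^i (1−p)^{3−i} with p = 0.821
C(3,2)·0.821^2·0.179^1 = 0.361960
C(3,3)·0.821^3·0.179^0 = 0.553388
Sum = 0.9153

0.9153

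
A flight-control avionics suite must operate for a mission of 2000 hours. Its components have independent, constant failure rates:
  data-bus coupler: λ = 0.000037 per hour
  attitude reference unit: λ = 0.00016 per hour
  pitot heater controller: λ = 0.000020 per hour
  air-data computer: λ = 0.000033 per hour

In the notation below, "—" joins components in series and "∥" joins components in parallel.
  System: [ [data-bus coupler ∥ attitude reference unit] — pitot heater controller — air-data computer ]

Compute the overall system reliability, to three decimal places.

0.882

R(data-bus coupler) = exp(−0.000037 × 2000) = 0.92867
R(attitude reference unit) = exp(−0.00016 × 2000) = 0.72615
R(pitot heater controller) = exp(−0.000020 × 2000) = 0.96079
R(air-data computer) = exp(−0.000033 × 2000) = 0.93613
Parallel (data-bus coupler and attitude reference unit): 1 − (1 − 0.92867)(1 − 0.72615) = 0.98047
Series ([0.98047], pitot heater controller, and air-data computer): 0.98047 × 0.96079 × 0.93613 = 0.882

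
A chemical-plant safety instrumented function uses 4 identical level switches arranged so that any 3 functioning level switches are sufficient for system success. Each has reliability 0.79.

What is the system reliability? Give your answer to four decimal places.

R = Σ_{i=3}^{4} C(4,i) p^i (1−p)^{4−i} with p = 0.79
C(4,3)·0.79^3·0.21^1 = 0.414153
C(4,4)·0.79^4·0.21^0 = 0.389501
Sum = 0.8037

0.8037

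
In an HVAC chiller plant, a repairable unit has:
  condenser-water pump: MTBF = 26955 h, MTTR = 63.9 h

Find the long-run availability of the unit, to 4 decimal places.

A(condenser-water pump) = MTBF/(MTBF+MTTR) = 26955/(26955+63.9) = 0.9976

0.9976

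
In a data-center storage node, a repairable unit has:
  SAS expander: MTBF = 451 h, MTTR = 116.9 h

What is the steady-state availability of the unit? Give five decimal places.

A(SAS expander) = MTBF/(MTBF+MTTR) = 451/(451+116.9) = 0.79415

0.79415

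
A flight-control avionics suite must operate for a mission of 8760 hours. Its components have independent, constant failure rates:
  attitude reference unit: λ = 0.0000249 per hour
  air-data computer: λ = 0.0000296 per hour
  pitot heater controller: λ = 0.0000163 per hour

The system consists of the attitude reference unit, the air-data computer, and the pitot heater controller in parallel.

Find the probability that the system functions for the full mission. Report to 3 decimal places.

R(attitude reference unit) = exp(−0.0000249 × 8760) = 0.80403
R(air-data computer) = exp(−0.0000296 × 8760) = 0.77159
R(pitot heater controller) = exp(−0.0000163 × 8760) = 0.86694
Parallel (attitude reference unit, air-data computer, and pitot heater controller): 1 − (1 − 0.80403)(1 − 0.77159)(1 − 0.86694) = 0.994

0.994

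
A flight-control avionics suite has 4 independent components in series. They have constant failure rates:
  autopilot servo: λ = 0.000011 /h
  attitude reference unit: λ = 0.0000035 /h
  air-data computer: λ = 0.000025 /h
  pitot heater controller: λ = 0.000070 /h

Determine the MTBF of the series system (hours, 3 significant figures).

Series of exponential components: λ_sys = Σ λ_i
λ_sys = 0.000011 + 0.0000035 + 0.000025 + 0.000070 = 1.0950e-04 /h
MTBF = 1 / λ_sys = 9130 h

9130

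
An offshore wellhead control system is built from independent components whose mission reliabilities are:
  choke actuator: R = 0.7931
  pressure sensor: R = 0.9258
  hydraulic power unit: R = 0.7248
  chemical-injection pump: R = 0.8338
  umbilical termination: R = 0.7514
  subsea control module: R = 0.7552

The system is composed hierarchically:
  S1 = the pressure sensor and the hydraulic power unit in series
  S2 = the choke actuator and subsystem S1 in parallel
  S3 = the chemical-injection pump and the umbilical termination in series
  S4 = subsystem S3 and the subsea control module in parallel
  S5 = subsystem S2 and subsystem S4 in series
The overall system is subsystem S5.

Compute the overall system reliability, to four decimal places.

0.8467

Series (pressure sensor and hydraulic power unit): 0.925800 × 0.724800 = 0.671020
Parallel (choke actuator and [0.671020]): 1 − (1 − 0.793100)(1 − 0.671020) = 0.931934
Series (chemical-injection pump and umbilical termination): 0.833800 × 0.751400 = 0.626517
Parallel ([0.626517] and subsea control module): 1 − (1 − 0.626517)(1 − 0.755200) = 0.908571
Series ([0.931934] and [0.908571]): 0.931934 × 0.908571 = 0.8467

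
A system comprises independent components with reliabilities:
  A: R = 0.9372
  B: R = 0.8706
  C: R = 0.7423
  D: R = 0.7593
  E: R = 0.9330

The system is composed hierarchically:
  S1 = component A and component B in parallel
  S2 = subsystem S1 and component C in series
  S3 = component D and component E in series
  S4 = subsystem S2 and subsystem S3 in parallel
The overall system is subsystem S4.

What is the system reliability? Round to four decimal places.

0.9231

Parallel (A and B): 1 − (1 − 0.937200)(1 − 0.870600) = 0.991874
Series ([0.991874] and C): 0.991874 × 0.742300 = 0.736268
Series (D and E): 0.759300 × 0.933000 = 0.708427
Parallel ([0.736268] and [0.708427]): 1 − (1 − 0.736268)(1 − 0.708427) = 0.9231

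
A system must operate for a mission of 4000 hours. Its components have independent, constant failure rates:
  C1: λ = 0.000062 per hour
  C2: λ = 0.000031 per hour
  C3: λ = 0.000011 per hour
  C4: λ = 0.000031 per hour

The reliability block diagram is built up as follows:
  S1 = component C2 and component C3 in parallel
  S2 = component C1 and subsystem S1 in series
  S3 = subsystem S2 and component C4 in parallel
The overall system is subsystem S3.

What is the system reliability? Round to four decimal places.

R(C1) = exp(−0.000062 × 4000) = 0.780360
R(C2) = exp(−0.000031 × 4000) = 0.883380
R(C3) = exp(−0.000011 × 4000) = 0.956954
R(C4) = exp(−0.000031 × 4000) = 0.883380
Parallel (C2 and C3): 1 − (1 − 0.883380)(1 − 0.956954) = 0.994980
Series (C1 and [0.994980]): 0.780360 × 0.994980 = 0.776443
Parallel ([0.776443] and C4): 1 − (1 − 0.776443)(1 − 0.883380) = 0.9739

0.9739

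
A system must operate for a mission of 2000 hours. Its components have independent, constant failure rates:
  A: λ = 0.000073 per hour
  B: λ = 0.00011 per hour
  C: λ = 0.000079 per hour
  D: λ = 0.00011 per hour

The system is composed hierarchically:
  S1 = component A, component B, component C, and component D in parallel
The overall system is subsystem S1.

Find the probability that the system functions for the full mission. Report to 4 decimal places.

R(A) = exp(−0.000073 × 2000) = 0.864158
R(B) = exp(−0.00011 × 2000) = 0.802519
R(C) = exp(−0.000079 × 2000) = 0.853850
R(D) = exp(−0.00011 × 2000) = 0.802519
Parallel (A, B, C, and D): 1 − (1 − 0.864158)(1 − 0.802519)(1 − 0.853850)(1 − 0.802519) = 0.9992

0.9992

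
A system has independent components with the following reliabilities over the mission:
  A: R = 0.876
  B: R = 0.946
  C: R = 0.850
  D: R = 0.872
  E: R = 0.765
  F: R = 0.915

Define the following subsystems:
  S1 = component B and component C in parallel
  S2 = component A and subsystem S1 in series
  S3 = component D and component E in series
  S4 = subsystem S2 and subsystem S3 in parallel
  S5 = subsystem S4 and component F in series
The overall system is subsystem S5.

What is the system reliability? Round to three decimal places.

Parallel (B and C): 1 − (1 − 0.94600)(1 − 0.85000) = 0.99190
Series (A and [0.99190]): 0.87600 × 0.99190 = 0.86890
Series (D and E): 0.87200 × 0.76500 = 0.66708
Parallel ([0.86890] and [0.66708]): 1 − (1 − 0.86890)(1 − 0.66708) = 0.95635
Series ([0.95635] and F): 0.95635 × 0.91500 = 0.875

0.875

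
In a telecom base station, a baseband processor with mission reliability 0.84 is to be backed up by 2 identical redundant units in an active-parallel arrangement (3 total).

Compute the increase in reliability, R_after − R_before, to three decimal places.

0.156

R_before = 0.84
R_after = 1 − (1 − 0.84)^3 = 0.996
ΔR = 0.996 − 0.84 = 0.156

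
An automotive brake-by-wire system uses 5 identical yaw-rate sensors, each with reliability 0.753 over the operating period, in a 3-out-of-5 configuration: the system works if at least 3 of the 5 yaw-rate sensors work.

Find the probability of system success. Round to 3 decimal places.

R = Σ_{i=3}^{5} C(5,i) p^i (1−p)^{5−i} with p = 0.753
C(5,3)·0.753^3·0.247^2 = 0.26048
C(5,4)·0.753^4·0.247^1 = 0.39705
C(5,5)·0.753^5·0.247^0 = 0.24209
Sum = 0.900

0.900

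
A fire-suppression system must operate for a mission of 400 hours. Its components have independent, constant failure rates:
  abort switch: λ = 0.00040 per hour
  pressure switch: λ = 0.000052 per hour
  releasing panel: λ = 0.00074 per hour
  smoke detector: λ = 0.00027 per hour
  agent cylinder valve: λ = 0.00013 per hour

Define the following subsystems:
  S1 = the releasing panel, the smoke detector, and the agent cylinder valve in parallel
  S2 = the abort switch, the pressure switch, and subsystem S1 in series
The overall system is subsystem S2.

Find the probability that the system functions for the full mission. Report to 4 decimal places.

R(abort switch) = exp(−0.00040 × 400) = 0.852144
R(pressure switch) = exp(−0.000052 × 400) = 0.979415
R(releasing panel) = exp(−0.00074 × 400) = 0.743787
R(smoke detector) = exp(−0.00027 × 400) = 0.897628
R(agent cylinder valve) = exp(−0.00013 × 400) = 0.949329
Parallel (releasing panel, smoke detector, and agent cylinder valve): 1 − (1 − 0.743787)(1 − 0.897628)(1 − 0.949329) = 0.998671
Series (abort switch, pressure switch, and [0.998671]): 0.852144 × 0.979415 × 0.998671 = 0.8335

0.8335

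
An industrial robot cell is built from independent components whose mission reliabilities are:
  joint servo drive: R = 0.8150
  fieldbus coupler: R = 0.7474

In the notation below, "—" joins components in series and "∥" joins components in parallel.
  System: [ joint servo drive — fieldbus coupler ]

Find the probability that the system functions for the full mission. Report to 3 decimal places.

0.609

Series (joint servo drive and fieldbus coupler): 0.81500 × 0.74740 = 0.609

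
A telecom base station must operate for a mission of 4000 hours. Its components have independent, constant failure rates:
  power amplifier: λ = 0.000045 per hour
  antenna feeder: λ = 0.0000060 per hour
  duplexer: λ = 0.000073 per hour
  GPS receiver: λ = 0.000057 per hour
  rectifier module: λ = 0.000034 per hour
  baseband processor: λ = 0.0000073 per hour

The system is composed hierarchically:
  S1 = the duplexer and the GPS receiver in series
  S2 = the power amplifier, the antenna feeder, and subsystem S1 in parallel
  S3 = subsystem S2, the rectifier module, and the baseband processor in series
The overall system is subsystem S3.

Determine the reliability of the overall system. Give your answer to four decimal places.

0.8464

R(power amplifier) = exp(−0.000045 × 4000) = 0.835270
R(antenna feeder) = exp(−0.0000060 × 4000) = 0.976286
R(duplexer) = exp(−0.000073 × 4000) = 0.746769
R(GPS receiver) = exp(−0.000057 × 4000) = 0.796124
R(rectifier module) = exp(−0.000034 × 4000) = 0.872843
R(baseband processor) = exp(−0.0000073 × 4000) = 0.971222
Series (duplexer and GPS receiver): 0.746769 × 0.796124 = 0.594521
Parallel (power amplifier, antenna feeder, and [0.594521]): 1 − (1 − 0.835270)(1 − 0.976286)(1 − 0.594521) = 0.998416
Series ([0.998416], rectifier module, and baseband processor): 0.998416 × 0.872843 × 0.971222 = 0.8464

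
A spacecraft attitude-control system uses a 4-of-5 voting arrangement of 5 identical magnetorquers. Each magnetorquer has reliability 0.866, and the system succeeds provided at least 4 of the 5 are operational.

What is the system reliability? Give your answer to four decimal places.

R = Σ_{i=4}^{5} C(5,i) p^i (1−p)^{5−i} with p = 0.866
C(5,4)·0.866^4·0.134^1 = 0.376831
C(5,5)·0.866^5·0.134^0 = 0.487068
Sum = 0.8639

0.8639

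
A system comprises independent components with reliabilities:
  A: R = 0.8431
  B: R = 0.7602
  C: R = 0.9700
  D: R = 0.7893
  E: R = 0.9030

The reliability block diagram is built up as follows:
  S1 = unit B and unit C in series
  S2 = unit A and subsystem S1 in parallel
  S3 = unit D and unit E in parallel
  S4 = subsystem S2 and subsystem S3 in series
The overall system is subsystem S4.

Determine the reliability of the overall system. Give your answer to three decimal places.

Series (B and C): 0.76020 × 0.97000 = 0.73739
Parallel (A and [0.73739]): 1 − (1 − 0.84310)(1 − 0.73739) = 0.95880
Parallel (D and E): 1 − (1 − 0.78930)(1 − 0.90300) = 0.97956
Series ([0.95880] and [0.97956]): 0.95880 × 0.97956 = 0.939

0.939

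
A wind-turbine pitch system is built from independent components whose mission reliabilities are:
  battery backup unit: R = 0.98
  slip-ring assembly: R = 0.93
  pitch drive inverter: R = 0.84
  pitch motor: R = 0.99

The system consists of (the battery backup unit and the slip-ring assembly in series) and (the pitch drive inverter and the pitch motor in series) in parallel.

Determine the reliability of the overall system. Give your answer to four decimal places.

Series (battery backup unit and slip-ring assembly): 0.980000 × 0.930000 = 0.911400
Series (pitch drive inverter and pitch motor): 0.840000 × 0.990000 = 0.831600
Parallel ([0.911400] and [0.831600]): 1 − (1 − 0.911400)(1 − 0.831600) = 0.9851

0.9851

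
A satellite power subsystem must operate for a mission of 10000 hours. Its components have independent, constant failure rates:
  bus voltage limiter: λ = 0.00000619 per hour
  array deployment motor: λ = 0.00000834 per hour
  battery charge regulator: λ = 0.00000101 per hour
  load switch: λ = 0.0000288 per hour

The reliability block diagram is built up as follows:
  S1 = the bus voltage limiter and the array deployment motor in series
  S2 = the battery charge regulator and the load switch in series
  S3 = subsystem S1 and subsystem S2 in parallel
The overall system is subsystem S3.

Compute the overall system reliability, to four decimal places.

0.9651

R(bus voltage limiter) = exp(−0.00000619 × 10000) = 0.939977
R(array deployment motor) = exp(−0.00000834 × 10000) = 0.919983
R(battery charge regulator) = exp(−0.00000101 × 10000) = 0.989951
R(load switch) = exp(−0.0000288 × 10000) = 0.749762
Series (bus voltage limiter and array deployment motor): 0.939977 × 0.919983 = 0.864763
Series (battery charge regulator and load switch): 0.989951 × 0.749762 = 0.742228
Parallel ([0.864763] and [0.742228]): 1 − (1 − 0.864763)(1 − 0.742228) = 0.9651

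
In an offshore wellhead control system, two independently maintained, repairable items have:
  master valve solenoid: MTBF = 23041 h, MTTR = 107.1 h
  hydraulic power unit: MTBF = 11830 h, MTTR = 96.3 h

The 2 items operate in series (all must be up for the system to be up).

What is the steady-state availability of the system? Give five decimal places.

A(master valve solenoid) = MTBF/(MTBF+MTTR) = 23041/(23041+107.1) = 0.995373
A(hydraulic power unit) = MTBF/(MTBF+MTTR) = 11830/(11830+96.3) = 0.991925
Series availability: 0.995373 × 0.991925 = 0.98734

0.98734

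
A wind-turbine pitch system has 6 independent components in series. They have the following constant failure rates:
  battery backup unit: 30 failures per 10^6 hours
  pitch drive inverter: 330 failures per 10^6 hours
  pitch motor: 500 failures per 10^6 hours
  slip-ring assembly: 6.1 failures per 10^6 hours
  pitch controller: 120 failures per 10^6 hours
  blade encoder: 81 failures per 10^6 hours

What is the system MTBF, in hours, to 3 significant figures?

Series of exponential components: λ_sys = Σ λ_i
λ_sys = 0.000030 + 0.00033 + 0.00050 + 0.0000061 + 0.00012 + 0.000081 = 1.0671e-03 /h
MTBF = 1 / λ_sys = 937 h

937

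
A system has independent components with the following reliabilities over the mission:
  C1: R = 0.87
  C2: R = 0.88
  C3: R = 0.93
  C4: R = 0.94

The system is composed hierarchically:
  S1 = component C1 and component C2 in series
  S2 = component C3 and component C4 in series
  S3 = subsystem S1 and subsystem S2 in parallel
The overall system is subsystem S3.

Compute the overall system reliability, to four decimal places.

0.9705

Series (C1 and C2): 0.870000 × 0.880000 = 0.765600
Series (C3 and C4): 0.930000 × 0.940000 = 0.874200
Parallel ([0.765600] and [0.874200]): 1 − (1 − 0.765600)(1 − 0.874200) = 0.9705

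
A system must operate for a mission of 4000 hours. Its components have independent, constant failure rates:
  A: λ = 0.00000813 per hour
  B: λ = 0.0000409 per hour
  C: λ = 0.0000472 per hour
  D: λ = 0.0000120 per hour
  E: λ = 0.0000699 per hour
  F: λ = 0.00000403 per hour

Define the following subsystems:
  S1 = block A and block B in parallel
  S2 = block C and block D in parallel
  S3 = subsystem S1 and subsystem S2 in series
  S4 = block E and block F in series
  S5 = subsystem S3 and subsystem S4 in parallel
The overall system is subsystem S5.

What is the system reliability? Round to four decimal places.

0.9967

R(A) = exp(−0.00000813 × 4000) = 0.968003
R(B) = exp(−0.0000409 × 4000) = 0.849082
R(C) = exp(−0.0000472 × 4000) = 0.827952
R(D) = exp(−0.0000120 × 4000) = 0.953134
R(E) = exp(−0.0000699 × 4000) = 0.756086
R(F) = exp(−0.00000403 × 4000) = 0.984009
Parallel (A and B): 1 − (1 − 0.968003)(1 − 0.849082) = 0.995171
Parallel (C and D): 1 − (1 − 0.827952)(1 − 0.953134) = 0.991937
Series ([0.995171] and [0.991937]): 0.995171 × 0.991937 = 0.987147
Series (E and F): 0.756086 × 0.984009 = 0.743995
Parallel ([0.987147] and [0.743995]): 1 − (1 − 0.987147)(1 − 0.743995) = 0.9967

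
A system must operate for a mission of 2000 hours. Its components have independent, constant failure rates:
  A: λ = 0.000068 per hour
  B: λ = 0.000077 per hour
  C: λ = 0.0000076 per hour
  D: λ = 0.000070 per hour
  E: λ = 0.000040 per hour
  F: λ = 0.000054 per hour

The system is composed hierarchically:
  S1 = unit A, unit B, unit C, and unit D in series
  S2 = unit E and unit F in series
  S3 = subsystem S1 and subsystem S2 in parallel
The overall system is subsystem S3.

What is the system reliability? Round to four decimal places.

R(A) = exp(−0.000068 × 2000) = 0.872843
R(B) = exp(−0.000077 × 2000) = 0.857272
R(C) = exp(−0.0000076 × 2000) = 0.984915
R(D) = exp(−0.000070 × 2000) = 0.869358
R(E) = exp(−0.000040 × 2000) = 0.923116
R(F) = exp(−0.000054 × 2000) = 0.897628
Series (A, B, C, and D): 0.872843 × 0.857272 × 0.984915 × 0.869358 = 0.640696
Series (E and F): 0.923116 × 0.897628 = 0.828615
Parallel ([0.640696] and [0.828615]): 1 − (1 − 0.640696)(1 − 0.828615) = 0.9384

0.9384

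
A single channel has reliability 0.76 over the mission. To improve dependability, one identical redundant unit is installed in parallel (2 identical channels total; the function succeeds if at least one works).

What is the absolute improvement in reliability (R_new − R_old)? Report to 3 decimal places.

0.182

R_before = 0.76
R_after = 1 − (1 − 0.76)^2 = 0.942
ΔR = 0.942 − 0.76 = 0.182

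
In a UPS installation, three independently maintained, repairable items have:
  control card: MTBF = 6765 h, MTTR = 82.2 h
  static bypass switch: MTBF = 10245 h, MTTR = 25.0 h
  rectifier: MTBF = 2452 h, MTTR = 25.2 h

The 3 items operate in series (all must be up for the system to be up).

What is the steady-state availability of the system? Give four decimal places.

0.9756

A(control card) = MTBF/(MTBF+MTTR) = 6765/(6765+82.2) = 0.987995
A(static bypass switch) = MTBF/(MTBF+MTTR) = 10245/(10245+25.0) = 0.997566
A(rectifier) = MTBF/(MTBF+MTTR) = 2452/(2452+25.2) = 0.989827
Series availability: 0.987995 × 0.997566 × 0.989827 = 0.9756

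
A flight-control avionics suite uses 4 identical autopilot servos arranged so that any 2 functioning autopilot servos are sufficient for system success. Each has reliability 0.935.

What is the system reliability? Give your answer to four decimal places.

R = Σ_{i=2}^{4} C(4,i) p^i (1−p)^{4−i} with p = 0.935
C(4,2)·0.935^2·0.065^2 = 0.022162
C(4,3)·0.935^3·0.065^1 = 0.212524
C(4,4)·0.935^4·0.065^0 = 0.764269
Sum = 0.9990

0.9990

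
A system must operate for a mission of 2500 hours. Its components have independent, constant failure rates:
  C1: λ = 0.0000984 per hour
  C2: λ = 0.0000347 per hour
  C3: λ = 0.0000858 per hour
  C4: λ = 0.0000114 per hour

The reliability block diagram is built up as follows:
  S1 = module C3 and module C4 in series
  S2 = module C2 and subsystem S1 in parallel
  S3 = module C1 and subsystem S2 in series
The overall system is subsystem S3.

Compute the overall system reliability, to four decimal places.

0.7679

R(C1) = exp(−0.0000984 × 2500) = 0.781922
R(C2) = exp(−0.0000347 × 2500) = 0.916906
R(C3) = exp(−0.0000858 × 2500) = 0.806945
R(C4) = exp(−0.0000114 × 2500) = 0.971902
Series (C3 and C4): 0.806945 × 0.971902 = 0.784271
Parallel (C2 and [0.784271]): 1 − (1 − 0.916906)(1 − 0.784271) = 0.982074
Series (C1 and [0.982074]): 0.781922 × 0.982074 = 0.7679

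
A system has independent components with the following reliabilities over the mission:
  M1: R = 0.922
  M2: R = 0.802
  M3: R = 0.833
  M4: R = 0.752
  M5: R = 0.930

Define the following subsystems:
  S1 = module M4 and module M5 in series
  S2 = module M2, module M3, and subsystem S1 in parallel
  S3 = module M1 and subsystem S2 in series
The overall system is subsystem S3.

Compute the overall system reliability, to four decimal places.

Series (M4 and M5): 0.752000 × 0.930000 = 0.699360
Parallel (M2, M3, and [0.699360]): 1 − (1 − 0.802000)(1 − 0.833000)(1 − 0.699360) = 0.990059
Series (M1 and [0.990059]): 0.922000 × 0.990059 = 0.9128

0.9128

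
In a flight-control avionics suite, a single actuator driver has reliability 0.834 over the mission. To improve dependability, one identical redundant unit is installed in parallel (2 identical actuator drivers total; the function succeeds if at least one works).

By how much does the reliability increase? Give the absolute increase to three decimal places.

0.138

R_before = 0.834
R_after = 1 − (1 − 0.834)^2 = 0.972
ΔR = 0.972 − 0.834 = 0.138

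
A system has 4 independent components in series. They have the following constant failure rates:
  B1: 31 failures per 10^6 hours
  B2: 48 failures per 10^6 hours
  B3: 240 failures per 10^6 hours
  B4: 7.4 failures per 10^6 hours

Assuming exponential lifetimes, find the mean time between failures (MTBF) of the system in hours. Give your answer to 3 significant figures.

3060

Series of exponential components: λ_sys = Σ λ_i
λ_sys = 0.000031 + 0.000048 + 0.00024 + 0.0000074 = 3.2640e-04 /h
MTBF = 1 / λ_sys = 3060 h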